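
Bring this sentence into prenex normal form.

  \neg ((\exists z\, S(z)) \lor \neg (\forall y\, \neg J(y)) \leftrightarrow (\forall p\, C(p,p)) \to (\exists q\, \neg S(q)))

Rewrite implications/biconditionals: A → B as ¬A ∨ B; A ↔ B as (¬A ∨ B) ∧ (¬B ∨ A).
  \neg ((\neg ((\exists z\, S(z)) \lor \neg (\forall y\, \neg J(y))) \lor \neg (\forall p\, C(p,p)) \lor (\exists q\, \neg S(q))) \land (\neg (\neg (\forall p\, C(p,p)) \lor (\exists q\, \neg S(q))) \lor (\exists z\, S(z)) \lor \neg (\forall y\, \neg J(y))))
Move each ¬ inward, flipping quantifiers it crosses:
  ((\exists z\, S(z)) \lor (\exists y\, J(y))) \land (\forall p\, C(p,p)) \land (\forall q\, S(q)) \lor ((\exists p\, \neg C(p,p)) \lor (\exists q\, \neg S(q))) \land (\forall z\, \neg S(z)) \land (\forall y\, \neg J(y))
Rename bound variables to avoid capture: p↦c, q↦r, z↦x, y↦v.
  ((\exists z\, S(z)) \lor (\exists y\, J(y))) \land (\forall p\, C(p,p)) \land (\forall q\, S(q)) \lor ((\exists c\, \neg C(c,c)) \lor (\exists r\, \neg S(r))) \land (\forall x\, \neg S(x)) \land (\forall v\, \neg J(v))
Extract every quantifier outward, since the variables are now distinct and don't occur free across branches:
  \exists z\, \exists y\, \forall p\, \forall q\, \exists c\, \exists r\, \forall x\, \forall v\, ((S(z) \lor J(y)) \land C(p,p) \land S(q) \lor (\neg C(c,c) \lor \neg S(r)) \land \neg S(x) \land \neg J(v))

\exists z\, \exists y\, \forall p\, \forall q\, \exists c\, \exists r\, \forall x\, \forall v\, ((S(z) \lor J(y)) \land C(p,p) \land S(q) \lor (\neg C(c,c) \lor \neg S(r)) \land \neg S(x) \land \neg J(v))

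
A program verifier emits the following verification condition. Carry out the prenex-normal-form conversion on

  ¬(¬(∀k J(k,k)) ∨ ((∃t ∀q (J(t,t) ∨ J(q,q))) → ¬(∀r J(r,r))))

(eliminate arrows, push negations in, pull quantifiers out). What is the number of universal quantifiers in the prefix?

Rewrite implications/biconditionals: A → B as ¬A ∨ B.
  ¬(¬(∀k J(k,k)) ∨ ¬(∃t ∀q (J(t,t) ∨ J(q,q))) ∨ ¬(∀r J(r,r)))
Drive negations inward (¬∀x A ≡ ∃x ¬A, ¬∃x A ≡ ∀x ¬A, De Morgan for ∧/∨):
  (∀k J(k,k)) ∧ (∃t ∀q (J(t,t) ∨ J(q,q))) ∧ (∀r J(r,r))
Extract every quantifier outward, since the variables are now distinct and don't occur free across branches:
  ∀k ∃t ∀q ∀r (J(k,k) ∧ (J(t,t) ∨ J(q,q)) ∧ J(r,r))
The prefix is ∀k ∃t ∀q ∀r: 3 universal, 1 existential.

3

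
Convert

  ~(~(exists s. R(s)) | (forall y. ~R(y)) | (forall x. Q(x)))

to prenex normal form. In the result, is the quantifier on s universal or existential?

Push ¬ through the quantifiers and connectives to reach negation normal form:
  (exists s. R(s)) & (exists y. R(y)) & (exists x. ~Q(x))
All bound variables are already distinct, so no renaming is needed.
Finally move all quantifiers to the prefix:
  exists s. exists y. exists x. (R(s) & R(y) & ~Q(x))
The quantifier exists s sits under an even number of negations, so it remains existential.

existential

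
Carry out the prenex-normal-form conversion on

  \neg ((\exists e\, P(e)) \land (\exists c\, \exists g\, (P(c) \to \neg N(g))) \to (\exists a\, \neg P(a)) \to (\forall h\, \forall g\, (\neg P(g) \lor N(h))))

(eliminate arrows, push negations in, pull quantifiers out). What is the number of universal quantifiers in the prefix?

0

Rewrite implications/biconditionals: A → B as ¬A ∨ B.
  \neg (\neg ((\exists e\, P(e)) \land (\exists c\, \exists g\, (\neg P(c) \lor \neg N(g)))) \lor \neg (\exists a\, \neg P(a)) \lor (\forall h\, \forall g\, (\neg P(g) \lor N(h))))
Push ¬ through the quantifiers and connectives to reach negation normal form:
  (\exists e\, P(e)) \land (\exists c\, \exists g\, (\neg P(c) \lor \neg N(g))) \land (\exists a\, \neg P(a)) \land (\exists h\, \exists g\, (P(g) \land \neg N(h)))
Standardize variables apart so no two quantifiers bind the same name: g↦y1.
  (\exists e\, P(e)) \land (\exists c\, \exists g\, (\neg P(c) \lor \neg N(g))) \land (\exists a\, \neg P(a)) \land (\exists h\, \exists y1\, (P(y1) \land \neg N(h)))
Pull the quantifiers to the front (each side's bound variable is not free in the other side):
  \exists e\, \exists c\, \exists g\, \exists a\, \exists h\, \exists y1\, (P(e) \land (\neg P(c) \lor \neg N(g)) \land \neg P(a) \land P(y1) \land \neg N(h))
The prefix is \exists e \exists c \exists g \exists a \exists h \exists y1: 0 universal, 6 existential.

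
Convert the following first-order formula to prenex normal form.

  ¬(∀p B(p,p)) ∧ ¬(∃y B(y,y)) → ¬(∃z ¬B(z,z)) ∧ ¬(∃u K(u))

∀p ∃y ∀z ∀u (B(p,p) ∨ B(y,y) ∨ B(z,z) ∧ ¬K(u))

Rewrite implications/biconditionals: A → B as ¬A ∨ B.
  ¬(¬(∀p B(p,p)) ∧ ¬(∃y B(y,y))) ∨ ¬(∃z ¬B(z,z)) ∧ ¬(∃u K(u))
Move each ¬ inward, flipping quantifiers it crosses:
  (∀p B(p,p)) ∨ (∃y B(y,y)) ∨ (∀z B(z,z)) ∧ (∀u ¬K(u))
Finally move all quantifiers to the prefix:
  ∀p ∃y ∀z ∀u (B(p,p) ∨ B(y,y) ∨ B(z,z) ∧ ¬K(u))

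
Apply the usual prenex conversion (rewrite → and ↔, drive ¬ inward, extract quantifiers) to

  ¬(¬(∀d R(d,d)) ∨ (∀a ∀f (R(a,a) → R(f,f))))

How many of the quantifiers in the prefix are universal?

Eliminate → and ↔ using ¬ and ∨.
  ¬(¬(∀d R(d,d)) ∨ (∀a ∀f (¬R(a,a) ∨ R(f,f))))
Push ¬ through the quantifiers and connectives to reach negation normal form:
  (∀d R(d,d)) ∧ (∃a ∃f (R(a,a) ∧ ¬R(f,f)))
All bound variables are already distinct, so no renaming is needed.
Finally move all quantifiers to the prefix:
  ∀d ∃a ∃f (R(d,d) ∧ R(a,a) ∧ ¬R(f,f))
The prefix is ∀d ∃a ∃f: 1 universal, 2 existential.

1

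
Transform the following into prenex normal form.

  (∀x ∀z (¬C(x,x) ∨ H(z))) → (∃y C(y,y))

∃x ∃z ∃y (C(x,x) ∧ ¬H(z) ∨ C(y,y))

First replace A → B with ¬A ∨ B.
  ¬(∀x ∀z (¬C(x,x) ∨ H(z))) ∨ (∃y C(y,y))
Move each ¬ inward, flipping quantifiers it crosses:
  (∃x ∃z (C(x,x) ∧ ¬H(z))) ∨ (∃y C(y,y))
Finally move all quantifiers to the prefix:
  ∃x ∃z ∃y (C(x,x) ∧ ¬H(z) ∨ C(y,y))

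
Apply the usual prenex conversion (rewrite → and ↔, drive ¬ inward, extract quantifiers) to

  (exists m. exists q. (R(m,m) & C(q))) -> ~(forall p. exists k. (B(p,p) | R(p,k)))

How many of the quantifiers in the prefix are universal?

3

Eliminate → and ↔ using ¬ and ∨.
  ~(exists m. exists q. (R(m,m) & C(q))) | ~(forall p. exists k. (B(p,p) | R(p,k)))
Move each ¬ inward, flipping quantifiers it crosses:
  (forall m. forall q. (~R(m,m) | ~C(q))) | (exists p. forall k. (~B(p,p) & ~R(p,k)))
All bound variables are already distinct, so no renaming is needed.
Extract every quantifier outward, since the variables are now distinct and don't occur free across branches:
  forall m. forall q. exists p. forall k. (~R(m,m) | ~C(q) | ~B(p,p) & ~R(p,k))
The prefix is forall m forall q exists p forall k: 3 universal, 1 existential.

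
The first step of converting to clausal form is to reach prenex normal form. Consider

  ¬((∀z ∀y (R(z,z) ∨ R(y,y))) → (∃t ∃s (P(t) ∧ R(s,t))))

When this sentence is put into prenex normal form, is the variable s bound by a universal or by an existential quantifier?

Rewrite implications/biconditionals: A → B as ¬A ∨ B.
  ¬(¬(∀z ∀y (R(z,z) ∨ R(y,y))) ∨ (∃t ∃s (P(t) ∧ R(s,t))))
Drive negations inward (¬∀x A ≡ ∃x ¬A, ¬∃x A ≡ ∀x ¬A, De Morgan for ∧/∨):
  (∀z ∀y (R(z,z) ∨ R(y,y))) ∧ (∀t ∀s (¬P(t) ∨ ¬R(s,t)))
Pull the quantifiers to the front (each side's bound variable is not free in the other side):
  ∀z ∀y ∀t ∀s ((R(z,z) ∨ R(y,y)) ∧ (¬P(t) ∨ ¬R(s,t)))
The quantifier ∃s sits under an odd number of negations (counting the antecedent side of each →), so it flips to ∀s.

universal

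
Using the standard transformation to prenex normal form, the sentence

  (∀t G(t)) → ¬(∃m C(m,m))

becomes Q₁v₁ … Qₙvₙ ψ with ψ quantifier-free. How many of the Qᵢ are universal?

1

Eliminate → and ↔ using ¬ and ∨.
  ¬(∀t G(t)) ∨ ¬(∃m C(m,m))
Push ¬ through the quantifiers and connectives to reach negation normal form:
  (∃t ¬G(t)) ∨ (∀m ¬C(m,m))
All bound variables are already distinct, so no renaming is needed.
Finally move all quantifiers to the prefix:
  ∃t ∀m (¬G(t) ∨ ¬C(m,m))
The prefix is ∃t ∀m: 1 universal, 1 existential.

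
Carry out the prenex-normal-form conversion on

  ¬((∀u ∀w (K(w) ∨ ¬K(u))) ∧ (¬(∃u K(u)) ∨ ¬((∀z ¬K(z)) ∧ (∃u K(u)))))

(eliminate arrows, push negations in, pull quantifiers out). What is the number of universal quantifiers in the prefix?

Drive negations inward (¬∀x A ≡ ∃x ¬A, ¬∃x A ≡ ∀x ¬A, De Morgan for ∧/∨):
  (∃u ∃w (¬K(w) ∧ K(u))) ∨ (∃u K(u)) ∧ (∀z ¬K(z)) ∧ (∃u K(u))
Standardize variables apart so no two quantifiers bind the same name: u↦c, u↦z1.
  (∃u ∃w (¬K(w) ∧ K(u))) ∨ (∃c K(c)) ∧ (∀z ¬K(z)) ∧ (∃z1 K(z1))
Pull the quantifiers to the front (each side's bound variable is not free in the other side):
  ∃u ∃w ∃c ∀z ∃z1 (¬K(w) ∧ K(u) ∨ K(c) ∧ ¬K(z) ∧ K(z1))
The prefix is ∃u ∃w ∃c ∀z ∃z1: 1 universal, 4 existential.

1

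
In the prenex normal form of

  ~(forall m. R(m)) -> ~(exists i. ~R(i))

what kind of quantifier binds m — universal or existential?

universal

Eliminate → and ↔ using ¬ and ∨.
  ~~(forall m. R(m)) | ~(exists i. ~R(i))
Drive negations inward (¬∀x A ≡ ∃x ¬A, ¬∃x A ≡ ∀x ¬A, De Morgan for ∧/∨):
  (forall m. R(m)) | (forall i. R(i))
All bound variables are already distinct, so no renaming is needed.
Pull the quantifiers to the front (each side's bound variable is not free in the other side):
  forall m. forall i. (R(m) | R(i))
The quantifier forall m sits under an even number of negations (counting the antecedent side of each →), so it remains universal.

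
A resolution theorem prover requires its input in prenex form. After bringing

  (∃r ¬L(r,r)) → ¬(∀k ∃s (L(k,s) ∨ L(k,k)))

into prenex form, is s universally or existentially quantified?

First replace A → B with ¬A ∨ B.
  ¬(∃r ¬L(r,r)) ∨ ¬(∀k ∃s (L(k,s) ∨ L(k,k)))
Move each ¬ inward, flipping quantifiers it crosses:
  (∀r L(r,r)) ∨ (∃k ∀s (¬L(k,s) ∧ ¬L(k,k)))
All bound variables are already distinct, so no renaming is needed.
Finally move all quantifiers to the prefix:
  ∀r ∃k ∀s (L(r,r) ∨ ¬L(k,s) ∧ ¬L(k,k))
The quantifier ∃s sits under an odd number of negations (counting the antecedent side of each →), so it flips to ∀s.

universal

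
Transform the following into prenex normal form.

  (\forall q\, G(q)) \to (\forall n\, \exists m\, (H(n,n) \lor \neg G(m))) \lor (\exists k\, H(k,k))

Eliminate → and ↔ using ¬ and ∨.
  \neg (\forall q\, G(q)) \lor (\forall n\, \exists m\, (H(n,n) \lor \neg G(m))) \lor (\exists k\, H(k,k))
Move each ¬ inward, flipping quantifiers it crosses:
  (\exists q\, \neg G(q)) \lor (\forall n\, \exists m\, (H(n,n) \lor \neg G(m))) \lor (\exists k\, H(k,k))
All bound variables are already distinct, so no renaming is needed.
Pull the quantifiers to the front (each side's bound variable is not free in the other side):
  \exists q\, \forall n\, \exists m\, \exists k\, (\neg G(q) \lor H(n,n) \lor \neg G(m) \lor H(k,k))

\exists q\, \forall n\, \exists m\, \exists k\, (\neg G(q) \lor H(n,n) \lor \neg G(m) \lor H(k,k))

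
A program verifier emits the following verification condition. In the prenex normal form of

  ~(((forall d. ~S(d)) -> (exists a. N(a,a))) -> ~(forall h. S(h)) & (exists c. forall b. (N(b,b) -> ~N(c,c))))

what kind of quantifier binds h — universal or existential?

Eliminate → and ↔ using ¬ and ∨.
  ~(~(~(forall d. ~S(d)) | (exists a. N(a,a))) | ~(forall h. S(h)) & (exists c. forall b. (~N(b,b) | ~N(c,c))))
Drive negations inward (¬∀x A ≡ ∃x ¬A, ¬∃x A ≡ ∀x ¬A, De Morgan for ∧/∨):
  ((exists d. S(d)) | (exists a. N(a,a))) & ((forall h. S(h)) | (forall c. exists b. (N(b,b) & N(c,c))))
Extract every quantifier outward, since the variables are now distinct and don't occur free across branches:
  exists d. exists a. forall h. forall c. exists b. ((S(d) | N(a,a)) & (S(h) | N(b,b) & N(c,c)))
The quantifier forall h sits under an even number of negations (counting the antecedent side of each →), so it remains universal.

universal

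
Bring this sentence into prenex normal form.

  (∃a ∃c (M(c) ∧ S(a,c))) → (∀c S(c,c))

Rewrite implications/biconditionals: A → B as ¬A ∨ B.
  ¬(∃a ∃c (M(c) ∧ S(a,c))) ∨ (∀c S(c,c))
Push ¬ through the quantifiers and connectives to reach negation normal form:
  (∀a ∀c (¬M(c) ∨ ¬S(a,c))) ∨ (∀c S(c,c))
Standardize variables apart so no two quantifiers bind the same name: c↦x.
  (∀a ∀c (¬M(c) ∨ ¬S(a,c))) ∨ (∀x S(x,x))
Finally move all quantifiers to the prefix:
  ∀a ∀c ∀x (¬M(c) ∨ ¬S(a,c) ∨ S(x,x))

∀a ∀c ∀x (¬M(c) ∨ ¬S(a,c) ∨ S(x,x))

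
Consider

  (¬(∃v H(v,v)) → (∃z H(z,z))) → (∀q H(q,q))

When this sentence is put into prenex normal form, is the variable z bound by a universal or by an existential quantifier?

First replace A → B with ¬A ∨ B.
  ¬(¬¬(∃v H(v,v)) ∨ (∃z H(z,z))) ∨ (∀q H(q,q))
Move each ¬ inward, flipping quantifiers it crosses:
  (∀v ¬H(v,v)) ∧ (∀z ¬H(z,z)) ∨ (∀q H(q,q))
All bound variables are already distinct, so no renaming is needed.
Pull the quantifiers to the front (each side's bound variable is not free in the other side):
  ∀v ∀z ∀q (¬H(v,v) ∧ ¬H(z,z) ∨ H(q,q))
The quantifier ∃z sits under an odd number of negations (counting the antecedent side of each →), so it flips to ∀z.

universal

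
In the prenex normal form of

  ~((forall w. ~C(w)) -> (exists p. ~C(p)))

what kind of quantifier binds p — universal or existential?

universal

First replace A → B with ¬A ∨ B.
  ~(~(forall w. ~C(w)) | (exists p. ~C(p)))
Drive negations inward (¬∀x A ≡ ∃x ¬A, ¬∃x A ≡ ∀x ¬A, De Morgan for ∧/∨):
  (forall w. ~C(w)) & (forall p. C(p))
Pull the quantifiers to the front (each side's bound variable is not free in the other side):
  forall w. forall p. (~C(w) & C(p))
The quantifier exists p sits under an odd number of negations (counting the antecedent side of each →), so it flips to forall p.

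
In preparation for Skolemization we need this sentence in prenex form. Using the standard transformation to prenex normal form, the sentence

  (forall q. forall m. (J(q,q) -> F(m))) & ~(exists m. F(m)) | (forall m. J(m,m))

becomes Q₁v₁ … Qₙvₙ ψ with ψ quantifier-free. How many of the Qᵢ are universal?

4

Rewrite implications/biconditionals: A → B as ¬A ∨ B.
  (forall q. forall m. (~J(q,q) | F(m))) & ~(exists m. F(m)) | (forall m. J(m,m))
Drive negations inward (¬∀x A ≡ ∃x ¬A, ¬∃x A ≡ ∀x ¬A, De Morgan for ∧/∨):
  (forall q. forall m. (~J(q,q) | F(m))) & (forall m. ~F(m)) | (forall m. J(m,m))
Give each quantifier a distinct variable: m↦w, m↦r.
  (forall q. forall m. (~J(q,q) | F(m))) & (forall w. ~F(w)) | (forall r. J(r,r))
Extract every quantifier outward, since the variables are now distinct and don't occur free across branches:
  forall q. forall m. forall w. forall r. ((~J(q,q) | F(m)) & ~F(w) | J(r,r))
The prefix is forall q forall m forall w forall r: 4 universal, 0 existential.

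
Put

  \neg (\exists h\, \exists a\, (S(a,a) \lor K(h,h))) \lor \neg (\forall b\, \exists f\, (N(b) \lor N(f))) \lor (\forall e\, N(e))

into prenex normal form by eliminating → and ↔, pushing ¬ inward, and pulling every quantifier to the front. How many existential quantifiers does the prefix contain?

1

Push ¬ through the quantifiers and connectives to reach negation normal form:
  (\forall h\, \forall a\, (\neg S(a,a) \land \neg K(h,h))) \lor (\exists b\, \forall f\, (\neg N(b) \land \neg N(f))) \lor (\forall e\, N(e))
All bound variables are already distinct, so no renaming is needed.
Extract every quantifier outward, since the variables are now distinct and don't occur free across branches:
  \forall h\, \forall a\, \exists b\, \forall f\, \forall e\, (\neg S(a,a) \land \neg K(h,h) \lor \neg N(b) \land \neg N(f) \lor N(e))
The prefix is \forall h \forall a \exists b \forall f \forall e: 4 universal, 1 existential.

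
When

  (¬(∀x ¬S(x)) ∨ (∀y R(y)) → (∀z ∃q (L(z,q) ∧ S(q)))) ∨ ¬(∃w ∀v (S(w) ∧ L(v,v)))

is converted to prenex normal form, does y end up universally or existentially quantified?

Eliminate → and ↔ using ¬ and ∨.
  ¬(¬(∀x ¬S(x)) ∨ (∀y R(y))) ∨ (∀z ∃q (L(z,q) ∧ S(q))) ∨ ¬(∃w ∀v (S(w) ∧ L(v,v)))
Push ¬ through the quantifiers and connectives to reach negation normal form:
  (∀x ¬S(x)) ∧ (∃y ¬R(y)) ∨ (∀z ∃q (L(z,q) ∧ S(q))) ∨ (∀w ∃v (¬S(w) ∨ ¬L(v,v)))
All bound variables are already distinct, so no renaming is needed.
Extract every quantifier outward, since the variables are now distinct and don't occur free across branches:
  ∀x ∃y ∀z ∃q ∀w ∃v (¬S(x) ∧ ¬R(y) ∨ L(z,q) ∧ S(q) ∨ ¬S(w) ∨ ¬L(v,v))
The quantifier ∀y sits under an odd number of negations (counting the antecedent side of each →), so it flips to ∃y.

existential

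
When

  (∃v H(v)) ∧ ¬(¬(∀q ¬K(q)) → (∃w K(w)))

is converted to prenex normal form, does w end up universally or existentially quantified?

universal

Rewrite implications/biconditionals: A → B as ¬A ∨ B.
  (∃v H(v)) ∧ ¬(¬¬(∀q ¬K(q)) ∨ (∃w K(w)))
Drive negations inward (¬∀x A ≡ ∃x ¬A, ¬∃x A ≡ ∀x ¬A, De Morgan for ∧/∨):
  (∃v H(v)) ∧ (∃q K(q)) ∧ (∀w ¬K(w))
Finally move all quantifiers to the prefix:
  ∃v ∃q ∀w (H(v) ∧ K(q) ∧ ¬K(w))
The quantifier ∃w sits under an odd number of negations (counting the antecedent side of each →), so it flips to ∀w.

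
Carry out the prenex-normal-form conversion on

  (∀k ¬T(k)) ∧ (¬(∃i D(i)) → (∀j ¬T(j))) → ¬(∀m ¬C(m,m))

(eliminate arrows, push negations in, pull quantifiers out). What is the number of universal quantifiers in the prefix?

First replace A → B with ¬A ∨ B.
  ¬((∀k ¬T(k)) ∧ (¬¬(∃i D(i)) ∨ (∀j ¬T(j)))) ∨ ¬(∀m ¬C(m,m))
Move each ¬ inward, flipping quantifiers it crosses:
  (∃k T(k)) ∨ (∀i ¬D(i)) ∧ (∃j T(j)) ∨ (∃m C(m,m))
Extract every quantifier outward, since the variables are now distinct and don't occur free across branches:
  ∃k ∀i ∃j ∃m (T(k) ∨ ¬D(i) ∧ T(j) ∨ C(m,m))
The prefix is ∃k ∀i ∃j ∃m: 1 universal, 3 existential.

1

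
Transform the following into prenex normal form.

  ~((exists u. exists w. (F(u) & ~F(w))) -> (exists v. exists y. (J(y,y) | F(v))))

Rewrite implications/biconditionals: A → B as ¬A ∨ B.
  ~(~(exists u. exists w. (F(u) & ~F(w))) | (exists v. exists y. (J(y,y) | F(v))))
Move each ¬ inward, flipping quantifiers it crosses:
  (exists u. exists w. (F(u) & ~F(w))) & (forall v. forall y. (~J(y,y) & ~F(v)))
Finally move all quantifiers to the prefix:
  exists u. exists w. forall v. forall y. (F(u) & ~F(w) & ~J(y,y) & ~F(v))

exists u. exists w. forall v. forall y. (F(u) & ~F(w) & ~J(y,y) & ~F(v))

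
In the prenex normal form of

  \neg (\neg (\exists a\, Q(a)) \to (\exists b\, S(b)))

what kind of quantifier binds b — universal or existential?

First replace A → B with ¬A ∨ B.
  \neg (\neg \neg (\exists a\, Q(a)) \lor (\exists b\, S(b)))
Move each ¬ inward, flipping quantifiers it crosses:
  (\forall a\, \neg Q(a)) \land (\forall b\, \neg S(b))
All bound variables are already distinct, so no renaming is needed.
Pull the quantifiers to the front (each side's bound variable is not free in the other side):
  \forall a\, \forall b\, (\neg Q(a) \land \neg S(b))
The quantifier \exists b sits under an odd number of negations (counting the antecedent side of each →), so it flips to \forall b.

universal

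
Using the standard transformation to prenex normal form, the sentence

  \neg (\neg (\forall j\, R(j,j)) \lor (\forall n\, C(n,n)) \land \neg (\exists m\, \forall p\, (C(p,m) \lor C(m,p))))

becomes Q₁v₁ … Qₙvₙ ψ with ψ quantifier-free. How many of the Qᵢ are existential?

2

Move each ¬ inward, flipping quantifiers it crosses:
  (\forall j\, R(j,j)) \land ((\exists n\, \neg C(n,n)) \lor (\exists m\, \forall p\, (C(p,m) \lor C(m,p))))
Pull the quantifiers to the front (each side's bound variable is not free in the other side):
  \forall j\, \exists n\, \exists m\, \forall p\, (R(j,j) \land (\neg C(n,n) \lor C(p,m) \lor C(m,p)))
The prefix is \forall j \exists n \exists m \forall p: 2 universal, 2 existential.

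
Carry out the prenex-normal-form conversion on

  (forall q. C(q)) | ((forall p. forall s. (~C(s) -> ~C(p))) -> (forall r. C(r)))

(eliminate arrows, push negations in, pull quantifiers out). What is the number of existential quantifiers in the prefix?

2

Rewrite implications/biconditionals: A → B as ¬A ∨ B.
  (forall q. C(q)) | ~(forall p. forall s. (~~C(s) | ~C(p))) | (forall r. C(r))
Push ¬ through the quantifiers and connectives to reach negation normal form:
  (forall q. C(q)) | (exists p. exists s. (~C(s) & C(p))) | (forall r. C(r))
Pull the quantifiers to the front (each side's bound variable is not free in the other side):
  forall q. exists p. exists s. forall r. (C(q) | ~C(s) & C(p) | C(r))
The prefix is forall q exists p exists s forall r: 2 universal, 2 existential.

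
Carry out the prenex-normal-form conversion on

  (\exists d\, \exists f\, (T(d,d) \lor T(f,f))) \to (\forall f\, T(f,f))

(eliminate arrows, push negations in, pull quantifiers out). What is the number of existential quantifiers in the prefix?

0

Eliminate → and ↔ using ¬ and ∨.
  \neg (\exists d\, \exists f\, (T(d,d) \lor T(f,f))) \lor (\forall f\, T(f,f))
Move each ¬ inward, flipping quantifiers it crosses:
  (\forall d\, \forall f\, (\neg T(d,d) \land \neg T(f,f))) \lor (\forall f\, T(f,f))
Give each quantifier a distinct variable: f↦a.
  (\forall d\, \forall f\, (\neg T(d,d) \land \neg T(f,f))) \lor (\forall a\, T(a,a))
Extract every quantifier outward, since the variables are now distinct and don't occur free across branches:
  \forall d\, \forall f\, \forall a\, (\neg T(d,d) \land \neg T(f,f) \lor T(a,a))
The prefix is \forall d \forall f \forall a: 3 universal, 0 existential.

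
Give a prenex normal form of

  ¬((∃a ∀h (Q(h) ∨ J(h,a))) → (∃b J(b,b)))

First replace A → B with ¬A ∨ B.
  ¬(¬(∃a ∀h (Q(h) ∨ J(h,a))) ∨ (∃b J(b,b)))
Push ¬ through the quantifiers and connectives to reach negation normal form:
  (∃a ∀h (Q(h) ∨ J(h,a))) ∧ (∀b ¬J(b,b))
All bound variables are already distinct, so no renaming is needed.
Extract every quantifier outward, since the variables are now distinct and don't occur free across branches:
  ∃a ∀h ∀b ((Q(h) ∨ J(h,a)) ∧ ¬J(b,b))

∃a ∀h ∀b ((Q(h) ∨ J(h,a)) ∧ ¬J(b,b))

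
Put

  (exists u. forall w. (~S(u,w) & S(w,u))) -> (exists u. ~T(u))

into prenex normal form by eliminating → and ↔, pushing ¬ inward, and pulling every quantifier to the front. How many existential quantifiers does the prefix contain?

2

Eliminate → and ↔ using ¬ and ∨.
  ~(exists u. forall w. (~S(u,w) & S(w,u))) | (exists u. ~T(u))
Drive negations inward (¬∀x A ≡ ∃x ¬A, ¬∃x A ≡ ∀x ¬A, De Morgan for ∧/∨):
  (forall u. exists w. (S(u,w) | ~S(w,u))) | (exists u. ~T(u))
Rename bound variables to avoid capture: u↦s.
  (forall u. exists w. (S(u,w) | ~S(w,u))) | (exists s. ~T(s))
Extract every quantifier outward, since the variables are now distinct and don't occur free across branches:
  forall u. exists w. exists s. (S(u,w) | ~S(w,u) | ~T(s))
The prefix is forall u exists w exists s: 1 universal, 2 existential.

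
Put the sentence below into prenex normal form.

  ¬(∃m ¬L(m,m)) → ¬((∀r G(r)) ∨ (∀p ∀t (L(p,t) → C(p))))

First replace A → B with ¬A ∨ B.
  ¬¬(∃m ¬L(m,m)) ∨ ¬((∀r G(r)) ∨ (∀p ∀t (¬L(p,t) ∨ C(p))))
Push ¬ through the quantifiers and connectives to reach negation normal form:
  (∃m ¬L(m,m)) ∨ (∃r ¬G(r)) ∧ (∃p ∃t (L(p,t) ∧ ¬C(p)))
All bound variables are already distinct, so no renaming is needed.
Extract every quantifier outward, since the variables are now distinct and don't occur free across branches:
  ∃m ∃r ∃p ∃t (¬L(m,m) ∨ ¬G(r) ∧ L(p,t) ∧ ¬C(p))

∃m ∃r ∃p ∃t (¬L(m,m) ∨ ¬G(r) ∧ L(p,t) ∧ ¬C(p))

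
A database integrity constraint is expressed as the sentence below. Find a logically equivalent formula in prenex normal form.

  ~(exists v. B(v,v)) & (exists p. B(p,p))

Drive negations inward (¬∀x A ≡ ∃x ¬A, ¬∃x A ≡ ∀x ¬A, De Morgan for ∧/∨):
  (forall v. ~B(v,v)) & (exists p. B(p,p))
Extract every quantifier outward, since the variables are now distinct and don't occur free across branches:
  forall v. exists p. (~B(v,v) & B(p,p))

forall v. exists p. (~B(v,v) & B(p,p))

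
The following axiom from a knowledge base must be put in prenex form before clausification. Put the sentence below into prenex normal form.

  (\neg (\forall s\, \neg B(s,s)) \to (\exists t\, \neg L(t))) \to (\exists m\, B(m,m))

Eliminate → and ↔ using ¬ and ∨.
  \neg (\neg \neg (\forall s\, \neg B(s,s)) \lor (\exists t\, \neg L(t))) \lor (\exists m\, B(m,m))
Drive negations inward (¬∀x A ≡ ∃x ¬A, ¬∃x A ≡ ∀x ¬A, De Morgan for ∧/∨):
  (\exists s\, B(s,s)) \land (\forall t\, L(t)) \lor (\exists m\, B(m,m))
Extract every quantifier outward, since the variables are now distinct and don't occur free across branches:
  \exists s\, \forall t\, \exists m\, (B(s,s) \land L(t) \lor B(m,m))

\exists s\, \forall t\, \exists m\, (B(s,s) \land L(t) \lor B(m,m))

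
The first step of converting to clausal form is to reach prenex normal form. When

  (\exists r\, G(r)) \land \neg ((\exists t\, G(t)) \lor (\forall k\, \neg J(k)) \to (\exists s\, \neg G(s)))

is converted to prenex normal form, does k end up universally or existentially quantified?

universal

First replace A → B with ¬A ∨ B.
  (\exists r\, G(r)) \land \neg (\neg ((\exists t\, G(t)) \lor (\forall k\, \neg J(k))) \lor (\exists s\, \neg G(s)))
Push ¬ through the quantifiers and connectives to reach negation normal form:
  (\exists r\, G(r)) \land ((\exists t\, G(t)) \lor (\forall k\, \neg J(k))) \land (\forall s\, G(s))
All bound variables are already distinct, so no renaming is needed.
Pull the quantifiers to the front (each side's bound variable is not free in the other side):
  \exists r\, \exists t\, \forall k\, \forall s\, (G(r) \land (G(t) \lor \neg J(k)) \land G(s))
The quantifier \forall k sits under an even number of negations (counting the antecedent side of each →), so it remains universal.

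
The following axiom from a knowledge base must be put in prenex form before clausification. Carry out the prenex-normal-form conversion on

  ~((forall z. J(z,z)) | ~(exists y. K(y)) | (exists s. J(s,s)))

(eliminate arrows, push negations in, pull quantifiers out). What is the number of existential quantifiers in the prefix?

2

Drive negations inward (¬∀x A ≡ ∃x ¬A, ¬∃x A ≡ ∀x ¬A, De Morgan for ∧/∨):
  (exists z. ~J(z,z)) & (exists y. K(y)) & (forall s. ~J(s,s))
Pull the quantifiers to the front (each side's bound variable is not free in the other side):
  exists z. exists y. forall s. (~J(z,z) & K(y) & ~J(s,s))
The prefix is exists z exists y forall s: 1 universal, 2 existential.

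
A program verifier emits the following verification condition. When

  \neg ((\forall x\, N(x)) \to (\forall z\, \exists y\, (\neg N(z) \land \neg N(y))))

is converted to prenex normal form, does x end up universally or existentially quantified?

Rewrite implications/biconditionals: A → B as ¬A ∨ B.
  \neg (\neg (\forall x\, N(x)) \lor (\forall z\, \exists y\, (\neg N(z) \land \neg N(y))))
Move each ¬ inward, flipping quantifiers it crosses:
  (\forall x\, N(x)) \land (\exists z\, \forall y\, (N(z) \lor N(y)))
All bound variables are already distinct, so no renaming is needed.
Extract every quantifier outward, since the variables are now distinct and don't occur free across branches:
  \forall x\, \exists z\, \forall y\, (N(x) \land (N(z) \lor N(y)))
The quantifier \forall x sits under an even number of negations (counting the antecedent side of each →), so it remains universal.

universal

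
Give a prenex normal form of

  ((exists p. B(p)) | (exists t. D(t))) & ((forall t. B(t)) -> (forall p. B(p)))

First replace A → B with ¬A ∨ B.
  ((exists p. B(p)) | (exists t. D(t))) & (~(forall t. B(t)) | (forall p. B(p)))
Move each ¬ inward, flipping quantifiers it crosses:
  ((exists p. B(p)) | (exists t. D(t))) & ((exists t. ~B(t)) | (forall p. B(p)))
Rename bound variables to avoid capture: t↦w, p↦x.
  ((exists p. B(p)) | (exists t. D(t))) & ((exists w. ~B(w)) | (forall x. B(x)))
Extract every quantifier outward, since the variables are now distinct and don't occur free across branches:
  exists p. exists t. exists w. forall x. ((B(p) | D(t)) & (~B(w) | B(x)))

exists p. exists t. exists w. forall x. ((B(p) | D(t)) & (~B(w) | B(x)))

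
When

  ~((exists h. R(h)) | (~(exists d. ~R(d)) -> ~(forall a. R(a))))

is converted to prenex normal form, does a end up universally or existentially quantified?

universal

Rewrite implications/biconditionals: A → B as ¬A ∨ B.
  ~((exists h. R(h)) | ~~(exists d. ~R(d)) | ~(forall a. R(a)))
Move each ¬ inward, flipping quantifiers it crosses:
  (forall h. ~R(h)) & (forall d. R(d)) & (forall a. R(a))
Pull the quantifiers to the front (each side's bound variable is not free in the other side):
  forall h. forall d. forall a. (~R(h) & R(d) & R(a))
The quantifier forall a sits under an even number of negations (counting the antecedent side of each →), so it remains universal.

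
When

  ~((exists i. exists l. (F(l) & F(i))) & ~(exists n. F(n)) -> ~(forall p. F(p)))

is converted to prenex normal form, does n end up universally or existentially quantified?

Rewrite implications/biconditionals: A → B as ¬A ∨ B.
  ~(~((exists i. exists l. (F(l) & F(i))) & ~(exists n. F(n))) | ~(forall p. F(p)))
Move each ¬ inward, flipping quantifiers it crosses:
  (exists i. exists l. (F(l) & F(i))) & (forall n. ~F(n)) & (forall p. F(p))
All bound variables are already distinct, so no renaming is needed.
Pull the quantifiers to the front (each side's bound variable is not free in the other side):
  exists i. exists l. forall n. forall p. (F(l) & F(i) & ~F(n) & F(p))
The quantifier exists n sits under an odd number of negations (counting the antecedent side of each →), so it flips to forall n.

universal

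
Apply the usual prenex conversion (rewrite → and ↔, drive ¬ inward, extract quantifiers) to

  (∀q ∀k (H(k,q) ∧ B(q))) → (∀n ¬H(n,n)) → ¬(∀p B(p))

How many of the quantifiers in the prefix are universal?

0

Rewrite implications/biconditionals: A → B as ¬A ∨ B.
  ¬(∀q ∀k (H(k,q) ∧ B(q))) ∨ ¬(∀n ¬H(n,n)) ∨ ¬(∀p B(p))
Push ¬ through the quantifiers and connectives to reach negation normal form:
  (∃q ∃k (¬H(k,q) ∨ ¬B(q))) ∨ (∃n H(n,n)) ∨ (∃p ¬B(p))
All bound variables are already distinct, so no renaming is needed.
Pull the quantifiers to the front (each side's bound variable is not free in the other side):
  ∃q ∃k ∃n ∃p (¬H(k,q) ∨ ¬B(q) ∨ H(n,n) ∨ ¬B(p))
The prefix is ∃q ∃k ∃n ∃p: 0 universal, 4 existential.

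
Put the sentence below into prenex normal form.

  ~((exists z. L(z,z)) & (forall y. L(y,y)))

forall z. exists y. (~L(z,z) | ~L(y,y))

Drive negations inward (¬∀x A ≡ ∃x ¬A, ¬∃x A ≡ ∀x ¬A, De Morgan for ∧/∨):
  (forall z. ~L(z,z)) | (exists y. ~L(y,y))
All bound variables are already distinct, so no renaming is needed.
Extract every quantifier outward, since the variables are now distinct and don't occur free across branches:
  forall z. exists y. (~L(z,z) | ~L(y,y))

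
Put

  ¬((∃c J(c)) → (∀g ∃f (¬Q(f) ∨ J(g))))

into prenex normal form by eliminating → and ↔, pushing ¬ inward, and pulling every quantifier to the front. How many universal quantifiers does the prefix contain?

1

Eliminate → and ↔ using ¬ and ∨.
  ¬(¬(∃c J(c)) ∨ (∀g ∃f (¬Q(f) ∨ J(g))))
Move each ¬ inward, flipping quantifiers it crosses:
  (∃c J(c)) ∧ (∃g ∀f (Q(f) ∧ ¬J(g)))
All bound variables are already distinct, so no renaming is needed.
Pull the quantifiers to the front (each side's bound variable is not free in the other side):
  ∃c ∃g ∀f (J(c) ∧ Q(f) ∧ ¬J(g))
The prefix is ∃c ∃g ∀f: 1 universal, 2 existential.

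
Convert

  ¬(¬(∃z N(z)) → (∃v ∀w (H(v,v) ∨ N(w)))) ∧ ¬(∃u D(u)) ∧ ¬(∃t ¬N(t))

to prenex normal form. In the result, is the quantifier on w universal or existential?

Eliminate → and ↔ using ¬ and ∨.
  ¬(¬¬(∃z N(z)) ∨ (∃v ∀w (H(v,v) ∨ N(w)))) ∧ ¬(∃u D(u)) ∧ ¬(∃t ¬N(t))
Push ¬ through the quantifiers and connectives to reach negation normal form:
  (∀z ¬N(z)) ∧ (∀v ∃w (¬H(v,v) ∧ ¬N(w))) ∧ (∀u ¬D(u)) ∧ (∀t N(t))
All bound variables are already distinct, so no renaming is needed.
Finally move all quantifiers to the prefix:
  ∀z ∀v ∃w ∀u ∀t (¬N(z) ∧ ¬H(v,v) ∧ ¬N(w) ∧ ¬D(u) ∧ N(t))
The quantifier ∀w sits under an odd number of negations (counting the antecedent side of each →), so it flips to ∃w.

existential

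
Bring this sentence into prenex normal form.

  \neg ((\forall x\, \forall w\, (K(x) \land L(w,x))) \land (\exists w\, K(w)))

Drive negations inward (¬∀x A ≡ ∃x ¬A, ¬∃x A ≡ ∀x ¬A, De Morgan for ∧/∨):
  (\exists x\, \exists w\, (\neg K(x) \lor \neg L(w,x))) \lor (\forall w\, \neg K(w))
Give each quantifier a distinct variable: w↦u1.
  (\exists x\, \exists w\, (\neg K(x) \lor \neg L(w,x))) \lor (\forall u1\, \neg K(u1))
Finally move all quantifiers to the prefix:
  \exists x\, \exists w\, \forall u1\, (\neg K(x) \lor \neg L(w,x) \lor \neg K(u1))

\exists x\, \exists w\, \forall u1\, (\neg K(x) \lor \neg L(w,x) \lor \neg K(u1))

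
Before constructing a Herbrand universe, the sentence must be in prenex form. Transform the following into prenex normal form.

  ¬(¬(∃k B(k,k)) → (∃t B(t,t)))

First replace A → B with ¬A ∨ B.
  ¬(¬¬(∃k B(k,k)) ∨ (∃t B(t,t)))
Push ¬ through the quantifiers and connectives to reach negation normal form:
  (∀k ¬B(k,k)) ∧ (∀t ¬B(t,t))
All bound variables are already distinct, so no renaming is needed.
Extract every quantifier outward, since the variables are now distinct and don't occur free across branches:
  ∀k ∀t (¬B(k,k) ∧ ¬B(t,t))

∀k ∀t (¬B(k,k) ∧ ¬B(t,t))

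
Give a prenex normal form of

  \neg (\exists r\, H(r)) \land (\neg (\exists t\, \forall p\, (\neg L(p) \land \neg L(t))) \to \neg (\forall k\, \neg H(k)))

Rewrite implications/biconditionals: A → B as ¬A ∨ B.
  \neg (\exists r\, H(r)) \land (\neg \neg (\exists t\, \forall p\, (\neg L(p) \land \neg L(t))) \lor \neg (\forall k\, \neg H(k)))
Push ¬ through the quantifiers and connectives to reach negation normal form:
  (\forall r\, \neg H(r)) \land ((\exists t\, \forall p\, (\neg L(p) \land \neg L(t))) \lor (\exists k\, H(k)))
Finally move all quantifiers to the prefix:
  \forall r\, \exists t\, \forall p\, \exists k\, (\neg H(r) \land (\neg L(p) \land \neg L(t) \lor H(k)))

\forall r\, \exists t\, \forall p\, \exists k\, (\neg H(r) \land (\neg L(p) \land \neg L(t) \lor H(k)))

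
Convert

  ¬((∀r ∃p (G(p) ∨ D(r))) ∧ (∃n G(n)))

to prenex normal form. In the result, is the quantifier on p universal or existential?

universal

Push ¬ through the quantifiers and connectives to reach negation normal form:
  (∃r ∀p (¬G(p) ∧ ¬D(r))) ∨ (∀n ¬G(n))
All bound variables are already distinct, so no renaming is needed.
Pull the quantifiers to the front (each side's bound variable is not free in the other side):
  ∃r ∀p ∀n (¬G(p) ∧ ¬D(r) ∨ ¬G(n))
The quantifier ∃p sits under an odd number of negations, so it flips to ∀p.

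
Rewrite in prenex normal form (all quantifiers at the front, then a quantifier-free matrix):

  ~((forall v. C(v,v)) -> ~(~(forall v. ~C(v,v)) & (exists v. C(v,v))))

First replace A → B with ¬A ∨ B.
  ~(~(forall v. C(v,v)) | ~(~(forall v. ~C(v,v)) & (exists v. C(v,v))))
Drive negations inward (¬∀x A ≡ ∃x ¬A, ¬∃x A ≡ ∀x ¬A, De Morgan for ∧/∨):
  (forall v. C(v,v)) & (exists v. C(v,v)) & (exists v. C(v,v))
Rename bound variables to avoid capture: v↦s, v↦p.
  (forall v. C(v,v)) & (exists s. C(s,s)) & (exists p. C(p,p))
Extract every quantifier outward, since the variables are now distinct and don't occur free across branches:
  forall v. exists s. exists p. (C(v,v) & C(s,s) & C(p,p))

forall v. exists s. exists p. (C(v,v) & C(s,s) & C(p,p))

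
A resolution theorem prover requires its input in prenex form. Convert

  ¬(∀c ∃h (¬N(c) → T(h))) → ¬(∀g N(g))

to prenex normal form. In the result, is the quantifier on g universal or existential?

existential

Rewrite implications/biconditionals: A → B as ¬A ∨ B.
  ¬¬(∀c ∃h (¬¬N(c) ∨ T(h))) ∨ ¬(∀g N(g))
Drive negations inward (¬∀x A ≡ ∃x ¬A, ¬∃x A ≡ ∀x ¬A, De Morgan for ∧/∨):
  (∀c ∃h (N(c) ∨ T(h))) ∨ (∃g ¬N(g))
All bound variables are already distinct, so no renaming is needed.
Extract every quantifier outward, since the variables are now distinct and don't occur free across branches:
  ∀c ∃h ∃g (N(c) ∨ T(h) ∨ ¬N(g))
The quantifier ∀g sits under an odd number of negations (counting the antecedent side of each →), so it flips to ∃g.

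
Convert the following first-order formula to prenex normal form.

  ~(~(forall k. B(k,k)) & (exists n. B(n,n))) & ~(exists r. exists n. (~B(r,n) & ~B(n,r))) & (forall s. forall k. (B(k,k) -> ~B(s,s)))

forall k. forall n. forall r. forall b. forall s. forall w. ((B(k,k) | ~B(n,n)) & (B(r,b) | B(b,r)) & (~B(w,w) | ~B(s,s)))

Eliminate → and ↔ using ¬ and ∨.
  ~(~(forall k. B(k,k)) & (exists n. B(n,n))) & ~(exists r. exists n. (~B(r,n) & ~B(n,r))) & (forall s. forall k. (~B(k,k) | ~B(s,s)))
Drive negations inward (¬∀x A ≡ ∃x ¬A, ¬∃x A ≡ ∀x ¬A, De Morgan for ∧/∨):
  ((forall k. B(k,k)) | (forall n. ~B(n,n))) & (forall r. forall n. (B(r,n) | B(n,r))) & (forall s. forall k. (~B(k,k) | ~B(s,s)))
Standardize variables apart so no two quantifiers bind the same name: n↦b, k↦w.
  ((forall k. B(k,k)) | (forall n. ~B(n,n))) & (forall r. forall b. (B(r,b) | B(b,r))) & (forall s. forall w. (~B(w,w) | ~B(s,s)))
Pull the quantifiers to the front (each side's bound variable is not free in the other side):
  forall k. forall n. forall r. forall b. forall s. forall w. ((B(k,k) | ~B(n,n)) & (B(r,b) | B(b,r)) & (~B(w,w) | ~B(s,s)))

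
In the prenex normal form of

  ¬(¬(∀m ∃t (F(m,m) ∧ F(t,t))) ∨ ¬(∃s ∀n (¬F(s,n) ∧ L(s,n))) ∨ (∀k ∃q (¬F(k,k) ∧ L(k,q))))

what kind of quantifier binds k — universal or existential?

existential

Drive negations inward (¬∀x A ≡ ∃x ¬A, ¬∃x A ≡ ∀x ¬A, De Morgan for ∧/∨):
  (∀m ∃t (F(m,m) ∧ F(t,t))) ∧ (∃s ∀n (¬F(s,n) ∧ L(s,n))) ∧ (∃k ∀q (F(k,k) ∨ ¬L(k,q)))
All bound variables are already distinct, so no renaming is needed.
Pull the quantifiers to the front (each side's bound variable is not free in the other side):
  ∀m ∃t ∃s ∀n ∃k ∀q (F(m,m) ∧ F(t,t) ∧ ¬F(s,n) ∧ L(s,n) ∧ (F(k,k) ∨ ¬L(k,q)))
The quantifier ∀k sits under an odd number of negations, so it flips to ∃k.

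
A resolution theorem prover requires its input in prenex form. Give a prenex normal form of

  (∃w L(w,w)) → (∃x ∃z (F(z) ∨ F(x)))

Eliminate → and ↔ using ¬ and ∨.
  ¬(∃w L(w,w)) ∨ (∃x ∃z (F(z) ∨ F(x)))
Push ¬ through the quantifiers and connectives to reach negation normal form:
  (∀w ¬L(w,w)) ∨ (∃x ∃z (F(z) ∨ F(x)))
All bound variables are already distinct, so no renaming is needed.
Pull the quantifiers to the front (each side's bound variable is not free in the other side):
  ∀w ∃x ∃z (¬L(w,w) ∨ F(z) ∨ F(x))

∀w ∃x ∃z (¬L(w,w) ∨ F(z) ∨ F(x))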